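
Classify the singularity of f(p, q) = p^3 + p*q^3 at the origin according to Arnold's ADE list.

The Hessian of f at 0 is [[0, 0], [0, 0]] with rank 0, so corank 2. A Groebner basis of the Jacobian ideal J(f) in C{p,q} is {p^3, p*q^2, 3*p^2 + q^3}; counting standard monomials gives mu = 7. Corank 2; j^3 = p^3 is a perfect cube, so E-series; the 4-jet and mu = 7 give E_7.

E_7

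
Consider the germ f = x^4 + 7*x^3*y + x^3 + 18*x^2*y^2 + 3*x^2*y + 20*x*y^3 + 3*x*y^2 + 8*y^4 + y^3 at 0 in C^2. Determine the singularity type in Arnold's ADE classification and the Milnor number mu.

Type E_7, Milnor number mu = 7.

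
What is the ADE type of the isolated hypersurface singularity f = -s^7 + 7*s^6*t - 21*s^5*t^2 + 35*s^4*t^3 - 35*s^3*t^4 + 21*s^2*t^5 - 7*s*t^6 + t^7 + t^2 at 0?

A_6

The Hessian of f at 0 has rank 1. Corank 1: A-series; mu = 6 gives A_6.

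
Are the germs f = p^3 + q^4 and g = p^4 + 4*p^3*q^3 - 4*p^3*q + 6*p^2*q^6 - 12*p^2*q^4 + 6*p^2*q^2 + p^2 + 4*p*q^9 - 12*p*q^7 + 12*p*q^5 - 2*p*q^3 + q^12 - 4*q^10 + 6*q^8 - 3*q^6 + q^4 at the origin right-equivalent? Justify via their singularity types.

The Hessian of f at 0 has rank 0. Corank 2; j^3 = p^3 is a perfect cube, so E-series; the 4-jet and mu = 6 give E_6. The Hessian of g at 0 has rank 1. Corank 1: A-series; mu = 3 gives A_3. f is E_6 but g is A_3, hence not right-equivalent.

No.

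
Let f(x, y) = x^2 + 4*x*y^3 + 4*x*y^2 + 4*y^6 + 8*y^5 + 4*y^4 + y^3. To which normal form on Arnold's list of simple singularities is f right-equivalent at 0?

A_{2}

The Hessian of f at 0 has rank 1. Corank 1: A-series; mu = 2 gives A_2.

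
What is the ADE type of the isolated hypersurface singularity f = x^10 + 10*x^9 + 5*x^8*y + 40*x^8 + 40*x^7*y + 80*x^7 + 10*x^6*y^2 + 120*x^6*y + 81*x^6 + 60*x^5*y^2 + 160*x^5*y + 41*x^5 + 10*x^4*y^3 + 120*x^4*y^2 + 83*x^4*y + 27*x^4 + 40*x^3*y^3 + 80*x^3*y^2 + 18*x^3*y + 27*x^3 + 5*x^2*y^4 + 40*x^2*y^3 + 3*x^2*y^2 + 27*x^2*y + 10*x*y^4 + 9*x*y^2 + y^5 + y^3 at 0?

E8

The Hessian of f at 0 is [[0, 0], [0, 0]] with rank 0, so corank 2. A Groebner basis of the Jacobian ideal J(f) in C{x,y} is {-2187*x^2/4 + x*y^3 - 81*x*y^2/2 - 729*x*y/2 - 27*y^3/2 - 243*y^2/4, 1458*x^2 + 108*x*y^2 + 972*x*y + y^4 + 36*y^3 + 162*y^2, x^3 - 9*x^2/2 - 2*x*y^2/3 - 3*x*y - 5*y^3/27 - y^2/2, x^2*y + 9*x^2/2 + x*y^2 + 3*x*y + 2*y^3/9 + y^2/2}; counting standard monomials gives mu = 8. Corank 2; j^3 = (3*x + y)^3 is a perfect cube, so E-series; the 5-jet and mu = 8 give E_8.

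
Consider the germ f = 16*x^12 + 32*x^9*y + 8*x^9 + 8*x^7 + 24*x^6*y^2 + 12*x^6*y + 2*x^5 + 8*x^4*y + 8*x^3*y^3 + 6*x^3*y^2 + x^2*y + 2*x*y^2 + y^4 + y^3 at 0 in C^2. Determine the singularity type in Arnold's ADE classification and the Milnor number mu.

Type D5, Milnor number mu = 5.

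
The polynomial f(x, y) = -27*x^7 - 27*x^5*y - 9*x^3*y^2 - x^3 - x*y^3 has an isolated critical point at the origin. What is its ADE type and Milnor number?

Type E7, Milnor number mu = 7.

The Hessian of f at 0 is [[0, 0], [0, 0]] with rank 0, so corank 2. A Groebner basis of the Jacobian ideal J(f) in C{x,y} is {x^3, x*y^2, 3*x^2 + y^3}; counting standard monomials gives mu = 7. Corank 2; j^3 = -x^3 is a perfect cube, so E-series; the 4-jet and mu = 7 give E_7.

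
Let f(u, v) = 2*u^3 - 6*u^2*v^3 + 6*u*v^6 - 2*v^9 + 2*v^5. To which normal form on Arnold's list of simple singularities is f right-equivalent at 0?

The Hessian of f at 0 is [[0, 0], [0, 0]] with rank 0, so corank 2. A Groebner basis of the Jacobian ideal J(f) in C{u,v} is {-u^2/2 + u*v^3, v^4, u^3, u^2*v}; counting standard monomials gives mu = 8. Corank 2; j^3 = 2*u^3 is a perfect cube, so E-series; the 5-jet and mu = 8 give E_8.

E8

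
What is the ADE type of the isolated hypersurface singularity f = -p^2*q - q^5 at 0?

The Hessian of f at 0 has rank 0. Corank 2; j^3 = -p^2*q has shape L^2 M (L != M), so D-series; mu = 6 gives D_6.

D6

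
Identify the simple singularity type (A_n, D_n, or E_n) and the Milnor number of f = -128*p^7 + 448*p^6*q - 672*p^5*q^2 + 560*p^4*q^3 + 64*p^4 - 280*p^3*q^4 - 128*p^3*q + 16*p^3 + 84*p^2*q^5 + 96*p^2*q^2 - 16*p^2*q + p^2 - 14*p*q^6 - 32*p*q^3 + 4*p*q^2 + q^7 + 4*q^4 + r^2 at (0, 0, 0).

The Hessian of f at 0 has rank 2. Corank 1: A-series; mu = 6 gives A_6.

Type A6, Milnor number mu = 6.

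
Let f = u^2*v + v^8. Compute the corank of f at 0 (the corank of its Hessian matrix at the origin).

2

Hessian at 0 has rank 0.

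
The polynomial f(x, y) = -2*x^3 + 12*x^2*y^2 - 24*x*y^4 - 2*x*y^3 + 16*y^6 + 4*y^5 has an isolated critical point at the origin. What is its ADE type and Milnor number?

The Hessian of f at 0 has rank 0. Corank 2; j^3 = -2*x^3 is a perfect cube, so E-series; the 4-jet and mu = 7 give E_7.

Type E_7, Milnor number mu = 7.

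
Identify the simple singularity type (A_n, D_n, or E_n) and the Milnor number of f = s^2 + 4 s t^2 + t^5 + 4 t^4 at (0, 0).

Type A_{4}, Milnor number mu = 4.

The Hessian of f at 0 has rank 1. Corank 1: A-series; mu = 4 gives A_4.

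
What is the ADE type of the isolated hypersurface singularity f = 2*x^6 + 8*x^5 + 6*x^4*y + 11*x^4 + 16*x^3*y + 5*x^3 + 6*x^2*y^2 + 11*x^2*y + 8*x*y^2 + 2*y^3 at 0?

D_{4}

The Hessian of f at 0 has rank 0. Corank 2; j^3 = (x + y)*(5*x^2 + 6*x*y + 2*y^2) splits into three distinct lines over C (the quadratic factor has nonzero discriminant), so D_4.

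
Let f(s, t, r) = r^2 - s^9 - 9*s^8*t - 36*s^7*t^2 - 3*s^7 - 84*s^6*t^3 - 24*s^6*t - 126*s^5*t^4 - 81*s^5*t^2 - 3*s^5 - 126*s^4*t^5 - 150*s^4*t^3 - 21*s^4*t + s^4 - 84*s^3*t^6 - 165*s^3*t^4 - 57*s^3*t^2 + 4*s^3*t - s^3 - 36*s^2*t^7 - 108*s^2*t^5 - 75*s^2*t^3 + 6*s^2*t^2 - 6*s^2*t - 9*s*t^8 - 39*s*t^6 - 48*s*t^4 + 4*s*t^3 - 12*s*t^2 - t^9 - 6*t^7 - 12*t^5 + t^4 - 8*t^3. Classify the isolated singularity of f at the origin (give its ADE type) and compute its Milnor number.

Type E6, Milnor number mu = 6.

The Hessian of f at 0 has rank 1. Corank 2; j^3 = -(s + 2*t)^3 is a perfect cube, so E-series; the 4-jet and mu = 6 give E_6.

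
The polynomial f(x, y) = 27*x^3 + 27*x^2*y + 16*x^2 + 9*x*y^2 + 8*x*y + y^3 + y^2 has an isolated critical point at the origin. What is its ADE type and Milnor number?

Type A_{2}, Milnor number mu = 2.

The Hessian of f at 0 is [[32, 8], [8, 2]] with rank 1, so corank 1. A Groebner basis of the Jacobian ideal J(f) in C{x,y} is {y^2, x + y/4}; counting standard monomials gives mu = 2. Corank 1: A-series; mu = 2 gives A_2.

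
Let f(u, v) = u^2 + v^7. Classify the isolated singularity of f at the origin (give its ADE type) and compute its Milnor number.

Type A_{6}, Milnor number mu = 6.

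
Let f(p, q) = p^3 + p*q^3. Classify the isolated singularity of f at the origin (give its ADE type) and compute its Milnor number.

Type E_{7}, Milnor number mu = 7.

The Hessian of f at 0 has rank 0. Corank 2; j^3 = p^3 is a perfect cube, so E-series; the 4-jet and mu = 7 give E_7.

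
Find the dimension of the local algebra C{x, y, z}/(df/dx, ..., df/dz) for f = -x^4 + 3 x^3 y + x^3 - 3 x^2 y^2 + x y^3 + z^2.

7

The Hessian of f at 0 has rank 1. Corank 2; j^3 = x^3 is a perfect cube, so E-series; the 4-jet and mu = 7 give E_7.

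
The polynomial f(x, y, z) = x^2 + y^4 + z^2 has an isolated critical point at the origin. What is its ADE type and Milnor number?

Type A3, Milnor number mu = 3.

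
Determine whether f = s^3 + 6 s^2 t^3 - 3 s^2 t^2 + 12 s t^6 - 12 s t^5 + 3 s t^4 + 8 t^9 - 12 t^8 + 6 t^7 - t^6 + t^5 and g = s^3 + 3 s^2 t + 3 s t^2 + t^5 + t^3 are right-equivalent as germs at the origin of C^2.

Yes.

The Hessian of f at 0 is [[0, 0], [0, 0]] with rank 0, so corank 2. A Groebner basis of the Jacobian ideal J(f) in C{s,t} is {s^2/4 + s*t^3 - s*t^2/2, t^4, s^3, s^2*t + s^2/2 - s*t^2}; counting standard monomials gives mu = 8. Corank 2; j^3 = s^3 is a perfect cube, so E-series; the 5-jet and mu = 8 give E_8. The Hessian of g at 0 is [[0, 0], [0, 0]] with rank 0, so corank 2. A Groebner basis of the Jacobian ideal J(g) in C{s,t} is {t^4, s^2 + 2*s*t + t^2}; counting standard monomials gives mu = 8. Corank 2; j^3 = (s + t)^3 is a perfect cube, so E-series; the 5-jet and mu = 8 give E_8. Both have type E_8, hence right-equivalent.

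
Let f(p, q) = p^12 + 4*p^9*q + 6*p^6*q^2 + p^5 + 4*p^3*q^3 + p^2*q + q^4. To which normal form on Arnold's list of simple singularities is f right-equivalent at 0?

The Hessian of f at 0 has rank 0. Corank 2; j^3 = p^2*q has shape L^2 M (L != M), so D-series; mu = 5 gives D_5.

D_5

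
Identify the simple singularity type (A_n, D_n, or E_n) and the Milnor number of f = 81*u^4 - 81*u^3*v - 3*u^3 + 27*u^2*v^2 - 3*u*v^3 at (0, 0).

Type E7, Milnor number mu = 7.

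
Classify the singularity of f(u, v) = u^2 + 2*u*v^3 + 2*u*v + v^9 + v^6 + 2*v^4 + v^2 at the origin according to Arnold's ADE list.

The Hessian of f at 0 has rank 1. Corank 1: A-series; mu = 8 gives A_8.

A_8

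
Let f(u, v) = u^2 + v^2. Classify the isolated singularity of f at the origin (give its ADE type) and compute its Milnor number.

The Hessian of f at 0 has rank 2. Corank 0: nondegenerate Morse point, so A_1.

Type A_{1}, Milnor number mu = 1.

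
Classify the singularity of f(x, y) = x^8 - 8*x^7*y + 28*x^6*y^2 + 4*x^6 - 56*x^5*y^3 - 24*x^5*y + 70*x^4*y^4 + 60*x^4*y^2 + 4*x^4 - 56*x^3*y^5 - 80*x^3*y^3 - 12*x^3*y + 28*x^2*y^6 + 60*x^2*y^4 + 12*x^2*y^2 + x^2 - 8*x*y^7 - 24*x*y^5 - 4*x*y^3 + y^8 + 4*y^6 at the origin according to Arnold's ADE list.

A7

The Hessian of f at 0 has rank 1. Corank 1: A-series; mu = 7 gives A_7.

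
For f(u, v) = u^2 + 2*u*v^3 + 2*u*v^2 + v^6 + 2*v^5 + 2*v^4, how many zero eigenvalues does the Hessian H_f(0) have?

1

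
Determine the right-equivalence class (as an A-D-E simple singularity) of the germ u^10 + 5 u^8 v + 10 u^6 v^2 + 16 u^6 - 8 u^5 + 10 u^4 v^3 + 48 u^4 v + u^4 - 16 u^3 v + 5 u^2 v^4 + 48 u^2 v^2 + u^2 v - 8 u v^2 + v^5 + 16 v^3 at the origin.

D_{6}

The Hessian of f at 0 has rank 0. Corank 2; j^3 = v*(u - 4*v)^2 has shape L^2 M (L != M), so D-series; mu = 6 gives D_6.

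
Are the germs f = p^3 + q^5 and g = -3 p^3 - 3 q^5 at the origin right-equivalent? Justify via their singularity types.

Yes.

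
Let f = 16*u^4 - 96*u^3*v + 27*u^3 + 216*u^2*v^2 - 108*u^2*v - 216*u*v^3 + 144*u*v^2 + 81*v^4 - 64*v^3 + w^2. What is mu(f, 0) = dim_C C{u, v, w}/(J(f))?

The Hessian of f at 0 is [[0, 0, 0], [0, 0, 0], [0, 0, 2]] with rank 1, so corank 2. A Groebner basis of the Jacobian ideal J(f) in C{u,v,w} is {v^4, u*v^2 - 25*v^3/18, u^2 - 8*u*v/3 + 16*v^2/9, w}; counting standard monomials gives mu = 6. Corank 2; j^3 = (3*u - 4*v)^3 is a perfect cube, so E-series; the 4-jet and mu = 6 give E_6.

6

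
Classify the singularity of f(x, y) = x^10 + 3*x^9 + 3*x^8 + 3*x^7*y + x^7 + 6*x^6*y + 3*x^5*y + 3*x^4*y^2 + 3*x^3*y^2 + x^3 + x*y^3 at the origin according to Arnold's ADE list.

The Hessian of f at 0 is [[0, 0], [0, 0]] with rank 0, so corank 2. A Groebner basis of the Jacobian ideal J(f) in C{x,y} is {x^3, x*y^2, 3*x^2 + y^3}; counting standard monomials gives mu = 7. Corank 2; j^3 = x^3 is a perfect cube, so E-series; the 4-jet and mu = 7 give E_7.

E7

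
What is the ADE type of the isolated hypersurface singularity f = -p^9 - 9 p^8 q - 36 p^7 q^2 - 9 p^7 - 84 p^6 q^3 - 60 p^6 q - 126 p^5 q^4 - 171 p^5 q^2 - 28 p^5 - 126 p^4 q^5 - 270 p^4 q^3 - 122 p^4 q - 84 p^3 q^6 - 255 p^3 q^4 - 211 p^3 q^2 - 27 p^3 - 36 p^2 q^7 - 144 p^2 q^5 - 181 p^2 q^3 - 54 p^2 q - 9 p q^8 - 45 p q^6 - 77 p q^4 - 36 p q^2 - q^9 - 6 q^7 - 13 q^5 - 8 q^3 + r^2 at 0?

The Hessian of f at 0 has rank 1. Corank 2; j^3 = -(3*p + 2*q)^3 is a perfect cube, so E-series; the 5-jet and mu = 8 give E_8.

E_8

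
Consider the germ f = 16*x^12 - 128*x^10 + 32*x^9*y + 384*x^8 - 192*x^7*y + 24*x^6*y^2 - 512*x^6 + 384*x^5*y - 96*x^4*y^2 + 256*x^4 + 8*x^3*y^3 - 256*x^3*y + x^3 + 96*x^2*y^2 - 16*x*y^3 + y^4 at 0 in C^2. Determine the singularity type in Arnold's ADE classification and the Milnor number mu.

The Hessian of f at 0 has rank 0. Corank 2; j^3 = x^3 is a perfect cube, so E-series; the 4-jet and mu = 6 give E_6.

Type E6, Milnor number mu = 6.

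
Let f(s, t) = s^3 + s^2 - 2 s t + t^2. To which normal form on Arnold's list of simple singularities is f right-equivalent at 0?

A_{2}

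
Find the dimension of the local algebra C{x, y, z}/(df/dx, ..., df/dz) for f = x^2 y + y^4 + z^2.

The Hessian of f at 0 is [[0, 0, 0], [0, 0, 0], [0, 0, 2]] with rank 1, so corank 2. A Groebner basis of the Jacobian ideal J(f) in C{x,y,z} is {x^3, x^2/4 + y^3, x*y, z}; counting standard monomials gives mu = 5. Corank 2; j^3 = x^2*y has shape L^2 M (L != M), so D-series; mu = 5 gives D_5.

5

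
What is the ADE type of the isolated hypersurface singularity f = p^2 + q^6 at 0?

A5

The Hessian of f at 0 is [[2, 0], [0, 0]] with rank 1, so corank 1. A Groebner basis of the Jacobian ideal J(f) in C{p,q} is {q^5, p}; counting standard monomials gives mu = 5. Corank 1: A-series; mu = 5 gives A_5.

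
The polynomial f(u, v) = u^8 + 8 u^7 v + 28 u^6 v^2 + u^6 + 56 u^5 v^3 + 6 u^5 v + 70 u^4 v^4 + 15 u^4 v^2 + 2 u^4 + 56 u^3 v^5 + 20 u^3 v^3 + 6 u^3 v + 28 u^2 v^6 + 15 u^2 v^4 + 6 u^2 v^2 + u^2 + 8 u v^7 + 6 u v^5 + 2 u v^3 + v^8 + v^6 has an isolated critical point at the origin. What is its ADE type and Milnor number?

Type A7, Milnor number mu = 7.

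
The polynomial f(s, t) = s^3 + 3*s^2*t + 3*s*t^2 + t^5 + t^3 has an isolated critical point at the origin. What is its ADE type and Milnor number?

Type E_{8}, Milnor number mu = 8.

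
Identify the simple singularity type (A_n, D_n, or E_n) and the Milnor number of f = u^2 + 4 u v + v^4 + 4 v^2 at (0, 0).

The Hessian of f at 0 has rank 1. Corank 1: A-series; mu = 3 gives A_3.

Type A3, Milnor number mu = 3.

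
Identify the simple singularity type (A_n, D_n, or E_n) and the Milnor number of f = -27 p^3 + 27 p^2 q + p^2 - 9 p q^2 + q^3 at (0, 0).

Type A2, Milnor number mu = 2.

The Hessian of f at 0 is [[2, 0], [0, 0]] with rank 1, so corank 1. A Groebner basis of the Jacobian ideal J(f) in C{p,q} is {q^2, p}; counting standard monomials gives mu = 2. Corank 1: A-series; mu = 2 gives A_2.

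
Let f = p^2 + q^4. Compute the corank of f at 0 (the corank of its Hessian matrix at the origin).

1

The Hessian at 0 is [[2, 0], [0, 0]] of rank 1; hence corank 1.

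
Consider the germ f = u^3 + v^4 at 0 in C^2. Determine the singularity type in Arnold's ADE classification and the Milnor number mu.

Type E_{6}, Milnor number mu = 6.

The Hessian of f at 0 has rank 0. Corank 2; j^3 = u^3 is a perfect cube, so E-series; the 4-jet and mu = 6 give E_6.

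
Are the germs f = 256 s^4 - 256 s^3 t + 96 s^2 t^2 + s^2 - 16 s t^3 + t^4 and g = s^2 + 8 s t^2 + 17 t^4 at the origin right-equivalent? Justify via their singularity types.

Yes.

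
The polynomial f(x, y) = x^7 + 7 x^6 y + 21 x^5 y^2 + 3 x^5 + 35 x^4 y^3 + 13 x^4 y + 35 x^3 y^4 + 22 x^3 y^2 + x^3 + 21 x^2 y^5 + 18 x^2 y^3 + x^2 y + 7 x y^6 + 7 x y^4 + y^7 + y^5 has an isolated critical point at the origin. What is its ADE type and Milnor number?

The Hessian of f at 0 has rank 0. Corank 2; j^3 = x^2*(x + y) has shape L^2 M (L != M), so D-series; mu = 6 gives D_6.

Type D_6, Milnor number mu = 6.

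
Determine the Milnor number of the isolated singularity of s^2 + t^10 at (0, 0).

The Hessian of f at 0 is [[2, 0], [0, 0]] with rank 1, so corank 1. A Groebner basis of the Jacobian ideal J(f) in C{s,t} is {t^9, s}; counting standard monomials gives mu = 9. Corank 1: A-series; mu = 9 gives A_9.

9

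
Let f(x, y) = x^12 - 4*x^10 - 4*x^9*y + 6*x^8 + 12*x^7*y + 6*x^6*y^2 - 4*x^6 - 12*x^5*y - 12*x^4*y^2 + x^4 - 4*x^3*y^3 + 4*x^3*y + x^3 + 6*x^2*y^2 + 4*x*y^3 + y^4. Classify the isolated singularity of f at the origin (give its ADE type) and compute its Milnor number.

Type E6, Milnor number mu = 6.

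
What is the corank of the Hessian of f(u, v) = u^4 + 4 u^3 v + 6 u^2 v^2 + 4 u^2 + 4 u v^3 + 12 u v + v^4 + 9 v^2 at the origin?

1

Hessian at 0 has rank 1.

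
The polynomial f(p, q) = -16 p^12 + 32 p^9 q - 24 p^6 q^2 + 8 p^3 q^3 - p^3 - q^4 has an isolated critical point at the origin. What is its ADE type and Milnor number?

The Hessian of f at 0 has rank 0. Corank 2; j^3 = -p^3 is a perfect cube, so E-series; the 4-jet and mu = 6 give E_6.

Type E_6, Milnor number mu = 6.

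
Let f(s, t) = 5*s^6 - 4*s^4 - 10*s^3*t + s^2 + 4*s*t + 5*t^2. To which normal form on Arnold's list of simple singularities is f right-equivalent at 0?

A1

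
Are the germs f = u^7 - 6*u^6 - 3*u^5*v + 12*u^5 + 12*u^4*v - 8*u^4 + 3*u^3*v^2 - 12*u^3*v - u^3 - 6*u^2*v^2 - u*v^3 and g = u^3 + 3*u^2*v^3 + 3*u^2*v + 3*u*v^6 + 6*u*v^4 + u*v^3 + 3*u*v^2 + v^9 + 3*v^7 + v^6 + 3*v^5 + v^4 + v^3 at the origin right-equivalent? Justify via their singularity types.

The Hessian of f at 0 has rank 0. Corank 2; j^3 = -u^3 is a perfect cube, so E-series; the 4-jet and mu = 7 give E_7. The Hessian of g at 0 has rank 0. Corank 2; j^3 = (u + v)^3 is a perfect cube, so E-series; the 4-jet and mu = 7 give E_7. Both have type E_7, hence right-equivalent.

Yes.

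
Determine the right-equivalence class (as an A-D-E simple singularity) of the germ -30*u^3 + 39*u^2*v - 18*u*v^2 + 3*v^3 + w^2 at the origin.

The Hessian of f at 0 is [[0, 0, 0], [0, 0, 0], [0, 0, 2]] with rank 1, so corank 2. A Groebner basis of the Jacobian ideal J(f) in C{u,v,w} is {v^3, u^2 - 3*v^2/11, u*v - 6*v^2/11, w}; counting standard monomials gives mu = 4. Corank 2; j^3 = -3*(2*u - v)*(5*u^2 - 4*u*v + v^2) splits into three distinct lines over C (the quadratic factor has nonzero discriminant), so D_4.

D4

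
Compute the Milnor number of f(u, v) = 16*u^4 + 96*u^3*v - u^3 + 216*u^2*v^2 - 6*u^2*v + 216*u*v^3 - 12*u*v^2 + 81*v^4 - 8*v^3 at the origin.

6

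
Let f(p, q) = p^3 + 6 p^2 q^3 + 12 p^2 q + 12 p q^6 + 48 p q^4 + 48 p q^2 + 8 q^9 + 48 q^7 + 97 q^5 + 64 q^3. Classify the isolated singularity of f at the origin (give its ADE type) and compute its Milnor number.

Type E_{8}, Milnor number mu = 8.

The Hessian of f at 0 is [[0, 0], [0, 0]] with rank 0, so corank 2. A Groebner basis of the Jacobian ideal J(f) in C{p,q} is {p^2/4 + p*q^3 + 2*p*q + 4*q^2, q^4, p^3 - 48*p*q^2 - 128*q^3, p^2*q + 8*p*q^2 + 16*q^3}; counting standard monomials gives mu = 8. Corank 2; j^3 = (p + 4*q)^3 is a perfect cube, so E-series; the 5-jet and mu = 8 give E_8.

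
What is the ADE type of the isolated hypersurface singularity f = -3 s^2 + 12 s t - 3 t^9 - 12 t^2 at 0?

A_8

The Hessian of f at 0 is [[-6, 12], [12, -24]] with rank 1, so corank 1. A Groebner basis of the Jacobian ideal J(f) in C{s,t} is {t^8, s - 2*t}; counting standard monomials gives mu = 8. Corank 1: A-series; mu = 8 gives A_8.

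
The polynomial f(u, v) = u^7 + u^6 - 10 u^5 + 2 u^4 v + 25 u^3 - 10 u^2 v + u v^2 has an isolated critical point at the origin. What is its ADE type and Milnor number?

Type D_{7}, Milnor number mu = 7.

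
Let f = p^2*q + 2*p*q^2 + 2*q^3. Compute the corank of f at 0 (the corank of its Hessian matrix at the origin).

2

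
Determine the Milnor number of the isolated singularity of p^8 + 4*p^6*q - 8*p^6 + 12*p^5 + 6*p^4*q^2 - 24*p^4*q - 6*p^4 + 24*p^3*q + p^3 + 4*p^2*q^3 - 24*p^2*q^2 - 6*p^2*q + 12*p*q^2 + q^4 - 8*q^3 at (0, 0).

6

The Hessian of f at 0 has rank 0. Corank 2; j^3 = (p - 2*q)^3 is a perfect cube, so E-series; the 4-jet and mu = 6 give E_6.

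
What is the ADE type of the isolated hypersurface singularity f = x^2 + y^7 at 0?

The Hessian of f at 0 has rank 1. Corank 1: A-series; mu = 6 gives A_6.

A_{6}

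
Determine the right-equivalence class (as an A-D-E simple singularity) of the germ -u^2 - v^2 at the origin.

The Hessian of f at 0 has rank 2. Corank 0: nondegenerate Morse point, so A_1.

A_{1}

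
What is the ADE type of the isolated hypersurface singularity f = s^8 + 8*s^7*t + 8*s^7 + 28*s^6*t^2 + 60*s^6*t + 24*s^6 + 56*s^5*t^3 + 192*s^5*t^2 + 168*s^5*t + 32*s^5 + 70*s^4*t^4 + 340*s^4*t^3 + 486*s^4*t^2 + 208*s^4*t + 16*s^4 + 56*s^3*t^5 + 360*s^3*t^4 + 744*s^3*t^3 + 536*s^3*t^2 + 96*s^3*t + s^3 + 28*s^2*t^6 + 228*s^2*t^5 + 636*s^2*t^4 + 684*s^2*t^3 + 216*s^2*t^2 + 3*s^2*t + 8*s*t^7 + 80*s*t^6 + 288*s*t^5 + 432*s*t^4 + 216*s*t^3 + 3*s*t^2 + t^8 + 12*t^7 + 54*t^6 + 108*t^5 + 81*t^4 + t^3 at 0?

The Hessian of f at 0 has rank 0. Corank 2; j^3 = (s + t)^3 is a perfect cube, so E-series; the 4-jet and mu = 6 give E_6.

E6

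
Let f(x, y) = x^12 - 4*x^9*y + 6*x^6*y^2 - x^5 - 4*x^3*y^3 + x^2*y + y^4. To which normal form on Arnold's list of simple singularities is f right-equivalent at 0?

D5

The Hessian of f at 0 has rank 0. Corank 2; j^3 = x^2*y has shape L^2 M (L != M), so D-series; mu = 5 gives D_5.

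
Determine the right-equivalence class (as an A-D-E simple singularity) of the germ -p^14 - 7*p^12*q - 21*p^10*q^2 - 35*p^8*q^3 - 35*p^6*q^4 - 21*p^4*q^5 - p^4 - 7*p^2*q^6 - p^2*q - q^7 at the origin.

The Hessian of f at 0 is [[0, 0], [0, 0]] with rank 0, so corank 2. A Groebner basis of the Jacobian ideal J(f) in C{p,q} is {p^2/7 + q^6, p^3, p*q}; counting standard monomials gives mu = 8. Corank 2; j^3 = -p^2*q has shape L^2 M (L != M), so D-series; mu = 8 gives D_8.

D8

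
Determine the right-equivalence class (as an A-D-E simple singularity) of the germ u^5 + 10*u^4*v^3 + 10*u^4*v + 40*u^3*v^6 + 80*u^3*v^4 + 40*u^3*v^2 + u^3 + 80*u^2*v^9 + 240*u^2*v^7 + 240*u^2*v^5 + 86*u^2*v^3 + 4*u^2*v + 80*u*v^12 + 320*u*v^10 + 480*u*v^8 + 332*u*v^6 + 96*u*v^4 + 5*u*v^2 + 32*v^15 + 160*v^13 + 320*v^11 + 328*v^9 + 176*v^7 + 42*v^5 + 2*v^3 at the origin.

D_{6}

The Hessian of f at 0 has rank 0. Corank 2; j^3 = (u + v)^2*(u + 2*v) has shape L^2 M (L != M), so D-series; mu = 6 gives D_6.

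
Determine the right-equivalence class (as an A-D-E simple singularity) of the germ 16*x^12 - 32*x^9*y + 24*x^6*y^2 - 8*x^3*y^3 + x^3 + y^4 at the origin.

E_6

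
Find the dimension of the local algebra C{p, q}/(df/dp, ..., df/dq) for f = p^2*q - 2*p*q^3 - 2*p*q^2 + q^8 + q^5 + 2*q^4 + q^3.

The Hessian of f at 0 has rank 0. Corank 2; j^3 = q*(p - q)^2 has shape L^2 M (L != M), so D-series; mu = 9 gives D_9.

9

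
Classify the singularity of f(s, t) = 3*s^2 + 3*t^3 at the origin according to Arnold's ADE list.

A_2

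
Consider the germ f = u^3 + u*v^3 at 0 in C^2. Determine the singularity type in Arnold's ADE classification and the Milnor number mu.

Type E_7, Milnor number mu = 7.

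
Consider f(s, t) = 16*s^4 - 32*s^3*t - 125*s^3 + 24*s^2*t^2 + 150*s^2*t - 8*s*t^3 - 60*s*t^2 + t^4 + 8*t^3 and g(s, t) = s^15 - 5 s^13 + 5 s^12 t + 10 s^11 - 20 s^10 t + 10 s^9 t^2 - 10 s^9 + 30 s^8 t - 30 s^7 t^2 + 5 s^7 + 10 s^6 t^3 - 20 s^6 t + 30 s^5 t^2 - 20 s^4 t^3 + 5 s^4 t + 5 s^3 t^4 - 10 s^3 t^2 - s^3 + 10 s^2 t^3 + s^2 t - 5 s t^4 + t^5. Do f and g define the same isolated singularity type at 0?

The Hessian of f at 0 is [[0, 0], [0, 0]] with rank 0, so corank 2. A Groebner basis of the Jacobian ideal J(f) in C{s,t} is {t^4, s*t^2 - 13*t^3/30, s^2 - 4*s*t/5 + 4*t^2/25}; counting standard monomials gives mu = 6. Corank 2; j^3 = -(5*s - 2*t)^3 is a perfect cube, so E-series; the 4-jet and mu = 6 give E_6. The Hessian of g at 0 is [[0, 0], [0, 0]] with rank 0, so corank 2. A Groebner basis of the Jacobian ideal J(g) in C{s,t} is {s*t/5 + t^4, s*t^2, s^2 - s*t}; counting standard monomials gives mu = 6. Corank 2; j^3 = -s^2*(s - t) has shape L^2 M (L != M), so D-series; mu = 6 gives D_6. f is E_6 but g is D_6, hence not right-equivalent.

No.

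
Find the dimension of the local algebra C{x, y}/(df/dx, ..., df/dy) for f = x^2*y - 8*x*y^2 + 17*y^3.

The Hessian of f at 0 is [[0, 0], [0, 0]] with rank 0, so corank 2. A Groebner basis of the Jacobian ideal J(f) in C{x,y} is {y^3, x^2 - 13*y^2, x*y - 4*y^2}; counting standard monomials gives mu = 4. Corank 2; j^3 = y*(x^2 - 8*x*y + 17*y^2) splits into three distinct lines over C (the quadratic factor has nonzero discriminant), so D_4.

4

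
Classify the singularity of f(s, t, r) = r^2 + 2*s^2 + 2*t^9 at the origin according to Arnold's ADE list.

The Hessian of f at 0 has rank 2. Corank 1: A-series; mu = 8 gives A_8.

A_8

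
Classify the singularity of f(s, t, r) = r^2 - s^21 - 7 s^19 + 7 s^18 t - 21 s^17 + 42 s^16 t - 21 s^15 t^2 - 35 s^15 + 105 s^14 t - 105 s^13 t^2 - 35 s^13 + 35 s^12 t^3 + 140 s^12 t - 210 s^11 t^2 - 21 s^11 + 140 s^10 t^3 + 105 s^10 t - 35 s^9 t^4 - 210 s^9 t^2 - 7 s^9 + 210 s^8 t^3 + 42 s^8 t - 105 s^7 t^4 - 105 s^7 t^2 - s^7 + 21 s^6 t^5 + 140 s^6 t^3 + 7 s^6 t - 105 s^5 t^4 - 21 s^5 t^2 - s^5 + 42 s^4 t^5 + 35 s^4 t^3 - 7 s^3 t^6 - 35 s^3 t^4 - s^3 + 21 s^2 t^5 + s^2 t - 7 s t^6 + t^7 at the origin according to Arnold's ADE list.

D_8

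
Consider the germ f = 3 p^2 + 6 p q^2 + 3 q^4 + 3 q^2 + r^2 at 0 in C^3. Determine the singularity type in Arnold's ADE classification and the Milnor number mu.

The Hessian of f at 0 has rank 3. Corank 0: nondegenerate Morse point, so A_1.

Type A1, Milnor number mu = 1.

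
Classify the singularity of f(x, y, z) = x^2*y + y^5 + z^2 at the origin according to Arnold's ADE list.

D_6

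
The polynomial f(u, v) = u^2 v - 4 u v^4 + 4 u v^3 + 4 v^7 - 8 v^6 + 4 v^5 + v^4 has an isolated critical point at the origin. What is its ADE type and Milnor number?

The Hessian of f at 0 has rank 0. Corank 2; j^3 = u^2*v has shape L^2 M (L != M), so D-series; mu = 5 gives D_5.

Type D_{5}, Milnor number mu = 5.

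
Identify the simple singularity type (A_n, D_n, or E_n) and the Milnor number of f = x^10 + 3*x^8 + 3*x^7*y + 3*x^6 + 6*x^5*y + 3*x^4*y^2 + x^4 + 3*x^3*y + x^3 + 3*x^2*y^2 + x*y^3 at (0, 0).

Type E_{7}, Milnor number mu = 7.

The Hessian of f at 0 is [[0, 0], [0, 0]] with rank 0, so corank 2. A Groebner basis of the Jacobian ideal J(f) in C{x,y} is {3*x^2 + y^4 + y^3, x^3, x^2*y - x^2 - y^3/3, 2*x^2 + x*y^2 + 2*y^3/3}; counting standard monomials gives mu = 7. Corank 2; j^3 = x^3 is a perfect cube, so E-series; the 4-jet and mu = 7 give E_7.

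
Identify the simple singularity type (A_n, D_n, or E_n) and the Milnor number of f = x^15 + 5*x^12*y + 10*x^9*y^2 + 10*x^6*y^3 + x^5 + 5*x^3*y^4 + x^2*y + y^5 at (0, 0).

Type D_{6}, Milnor number mu = 6.

The Hessian of f at 0 is [[0, 0], [0, 0]] with rank 0, so corank 2. A Groebner basis of the Jacobian ideal J(f) in C{x,y} is {x^2/5 + y^4, x^3, x*y}; counting standard monomials gives mu = 6. Corank 2; j^3 = x^2*y has shape L^2 M (L != M), so D-series; mu = 6 gives D_6.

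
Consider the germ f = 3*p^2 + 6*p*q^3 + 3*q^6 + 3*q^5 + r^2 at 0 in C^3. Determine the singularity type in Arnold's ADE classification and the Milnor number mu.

Type A_4, Milnor number mu = 4.

The Hessian of f at 0 has rank 2. Corank 1: A-series; mu = 4 gives A_4.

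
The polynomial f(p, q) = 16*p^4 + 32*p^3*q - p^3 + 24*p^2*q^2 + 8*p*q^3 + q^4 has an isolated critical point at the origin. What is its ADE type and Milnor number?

Type E6, Milnor number mu = 6.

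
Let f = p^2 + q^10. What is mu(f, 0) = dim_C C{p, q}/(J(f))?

The Hessian of f at 0 has rank 1. Corank 1: A-series; mu = 9 gives A_9.

9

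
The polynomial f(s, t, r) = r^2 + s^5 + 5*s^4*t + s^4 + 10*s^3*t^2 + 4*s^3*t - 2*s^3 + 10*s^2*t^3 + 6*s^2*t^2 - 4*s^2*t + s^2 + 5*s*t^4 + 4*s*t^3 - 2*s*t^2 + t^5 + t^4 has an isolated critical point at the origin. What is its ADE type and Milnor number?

The Hessian of f at 0 has rank 2. Corank 1: A-series; mu = 4 gives A_4.

Type A_4, Milnor number mu = 4.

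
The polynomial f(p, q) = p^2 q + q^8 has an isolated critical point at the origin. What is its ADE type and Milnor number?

Type D_{9}, Milnor number mu = 9.

The Hessian of f at 0 is [[0, 0], [0, 0]] with rank 0, so corank 2. A Groebner basis of the Jacobian ideal J(f) in C{p,q} is {p^2/8 + q^7, p^3, p*q}; counting standard monomials gives mu = 9. Corank 2; j^3 = p^2*q has shape L^2 M (L != M), so D-series; mu = 9 gives D_9.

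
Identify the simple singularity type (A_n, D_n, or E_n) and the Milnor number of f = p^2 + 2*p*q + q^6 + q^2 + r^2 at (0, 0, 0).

The Hessian of f at 0 has rank 2. Corank 1: A-series; mu = 5 gives A_5.

Type A_5, Milnor number mu = 5.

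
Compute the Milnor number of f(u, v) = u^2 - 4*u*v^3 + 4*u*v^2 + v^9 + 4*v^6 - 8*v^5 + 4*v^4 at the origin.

8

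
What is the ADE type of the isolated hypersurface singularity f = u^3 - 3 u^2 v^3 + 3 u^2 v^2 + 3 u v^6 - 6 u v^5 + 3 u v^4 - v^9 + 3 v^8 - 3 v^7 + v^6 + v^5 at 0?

E_8

The Hessian of f at 0 has rank 0. Corank 2; j^3 = u^3 is a perfect cube, so E-series; the 5-jet and mu = 8 give E_8.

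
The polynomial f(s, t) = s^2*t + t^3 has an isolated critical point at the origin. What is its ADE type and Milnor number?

Type D_{4}, Milnor number mu = 4.

The Hessian of f at 0 is [[0, 0], [0, 0]] with rank 0, so corank 2. A Groebner basis of the Jacobian ideal J(f) in C{s,t} is {t^3, s^2 + 3*t^2, s*t}; counting standard monomials gives mu = 4. Corank 2; j^3 = t*(s^2 + t^2) splits into three distinct lines over C (the quadratic factor has nonzero discriminant), so D_4.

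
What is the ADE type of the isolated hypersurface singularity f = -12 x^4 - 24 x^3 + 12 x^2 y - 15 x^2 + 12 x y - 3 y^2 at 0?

A_{1}

The Hessian of f at 0 has rank 2. Corank 0: nondegenerate Morse point, so A_1.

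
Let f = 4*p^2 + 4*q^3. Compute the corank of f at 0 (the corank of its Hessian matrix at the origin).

1

The Hessian at 0 is [[8, 0], [0, 0]] of rank 1; hence corank 1.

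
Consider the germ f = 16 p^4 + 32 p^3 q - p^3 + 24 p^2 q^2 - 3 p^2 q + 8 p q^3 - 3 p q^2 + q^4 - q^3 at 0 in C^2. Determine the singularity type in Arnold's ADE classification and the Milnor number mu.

Type E_6, Milnor number mu = 6.

The Hessian of f at 0 is [[0, 0], [0, 0]] with rank 0, so corank 2. A Groebner basis of the Jacobian ideal J(f) in C{p,q} is {q^4, p*q^2 + 5*q^3/6, p^2 + 2*p*q + q^2}; counting standard monomials gives mu = 6. Corank 2; j^3 = -(p + q)^3 is a perfect cube, so E-series; the 4-jet and mu = 6 give E_6.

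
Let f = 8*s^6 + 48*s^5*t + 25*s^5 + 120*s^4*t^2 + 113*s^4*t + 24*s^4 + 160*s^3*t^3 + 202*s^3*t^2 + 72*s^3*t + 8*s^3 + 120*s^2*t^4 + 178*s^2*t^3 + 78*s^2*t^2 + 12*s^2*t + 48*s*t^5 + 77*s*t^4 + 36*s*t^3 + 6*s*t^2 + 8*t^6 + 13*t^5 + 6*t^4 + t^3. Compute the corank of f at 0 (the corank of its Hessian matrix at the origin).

Hessian at 0 has rank 0.

2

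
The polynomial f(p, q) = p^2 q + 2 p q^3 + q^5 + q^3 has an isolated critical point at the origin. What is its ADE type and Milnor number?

The Hessian of f at 0 is [[0, 0], [0, 0]] with rank 0, so corank 2. A Groebner basis of the Jacobian ideal J(f) in C{p,q} is {q^3, p^2 + 3*q^2, p*q}; counting standard monomials gives mu = 4. Corank 2; j^3 = q*(p^2 + q^2) splits into three distinct lines over C (the quadratic factor has nonzero discriminant), so D_4.

Type D_{4}, Milnor number mu = 4.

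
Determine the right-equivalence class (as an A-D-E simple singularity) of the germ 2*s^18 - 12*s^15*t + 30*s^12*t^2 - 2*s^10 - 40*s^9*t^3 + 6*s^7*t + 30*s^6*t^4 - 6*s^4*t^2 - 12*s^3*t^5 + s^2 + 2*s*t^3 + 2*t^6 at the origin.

A5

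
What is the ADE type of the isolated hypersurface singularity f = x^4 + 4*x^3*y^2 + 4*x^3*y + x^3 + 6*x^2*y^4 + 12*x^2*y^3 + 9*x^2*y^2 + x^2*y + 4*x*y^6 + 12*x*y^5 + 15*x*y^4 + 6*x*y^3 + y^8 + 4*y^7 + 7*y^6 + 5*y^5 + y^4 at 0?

D5

The Hessian of f at 0 is [[0, 0], [0, 0]] with rank 0, so corank 2. A Groebner basis of the Jacobian ideal J(f) in C{x,y} is {x*y^2, -x*y/3 + y^3, x^2 + 4*x*y/3}; counting standard monomials gives mu = 5. Corank 2; j^3 = x^2*(x + y) has shape L^2 M (L != M), so D-series; mu = 5 gives D_5.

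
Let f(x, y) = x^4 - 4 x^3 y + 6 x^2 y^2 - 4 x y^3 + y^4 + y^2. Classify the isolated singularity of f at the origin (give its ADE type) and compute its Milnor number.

Type A3, Milnor number mu = 3.

The Hessian of f at 0 has rank 1. Corank 1: A-series; mu = 3 gives A_3.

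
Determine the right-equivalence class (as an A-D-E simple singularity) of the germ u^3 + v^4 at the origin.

E_{6}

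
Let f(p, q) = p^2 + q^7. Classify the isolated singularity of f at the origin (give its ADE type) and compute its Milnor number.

Type A_{6}, Milnor number mu = 6.

The Hessian of f at 0 is [[2, 0], [0, 0]] with rank 1, so corank 1. A Groebner basis of the Jacobian ideal J(f) in C{p,q} is {q^6, p}; counting standard monomials gives mu = 6. Corank 1: A-series; mu = 6 gives A_6.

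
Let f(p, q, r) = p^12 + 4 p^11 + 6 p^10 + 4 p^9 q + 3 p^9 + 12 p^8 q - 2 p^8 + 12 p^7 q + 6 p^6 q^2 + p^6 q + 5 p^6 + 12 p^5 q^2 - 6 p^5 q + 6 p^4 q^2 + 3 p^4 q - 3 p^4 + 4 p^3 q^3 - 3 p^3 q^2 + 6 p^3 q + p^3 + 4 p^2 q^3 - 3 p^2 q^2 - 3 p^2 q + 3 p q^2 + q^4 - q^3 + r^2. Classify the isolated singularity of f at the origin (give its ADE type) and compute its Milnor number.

The Hessian of f at 0 has rank 1. Corank 2; j^3 = (p - q)^3 is a perfect cube, so E-series; the 4-jet and mu = 6 give E_6.

Type E_{6}, Milnor number mu = 6.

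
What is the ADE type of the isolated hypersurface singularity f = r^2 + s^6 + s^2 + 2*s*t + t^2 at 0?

The Hessian of f at 0 is [[2, 2, 0], [2, 2, 0], [0, 0, 2]] with rank 2, so corank 1. A Groebner basis of the Jacobian ideal J(f) in C{s,t,r} is {t^5, s + t, r}; counting standard monomials gives mu = 5. Corank 1: A-series; mu = 5 gives A_5.

A_5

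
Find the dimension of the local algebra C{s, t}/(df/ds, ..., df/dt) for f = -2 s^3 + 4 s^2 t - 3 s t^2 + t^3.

4

The Hessian of f at 0 has rank 0. Corank 2; j^3 = -(s - t)*(2*s^2 - 2*s*t + t^2) splits into three distinct lines over C (the quadratic factor has nonzero discriminant), so D_4.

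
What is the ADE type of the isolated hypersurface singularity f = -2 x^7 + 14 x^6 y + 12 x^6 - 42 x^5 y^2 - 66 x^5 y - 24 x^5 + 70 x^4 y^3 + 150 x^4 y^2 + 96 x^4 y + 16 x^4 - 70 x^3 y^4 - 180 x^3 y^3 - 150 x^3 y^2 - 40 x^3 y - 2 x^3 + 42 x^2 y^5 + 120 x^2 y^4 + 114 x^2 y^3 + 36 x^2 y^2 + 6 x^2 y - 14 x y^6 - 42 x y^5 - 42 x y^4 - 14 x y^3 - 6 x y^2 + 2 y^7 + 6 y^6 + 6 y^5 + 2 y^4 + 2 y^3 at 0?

E_{7}

The Hessian of f at 0 has rank 0. Corank 2; j^3 = -2*(x - y)^3 is a perfect cube, so E-series; the 4-jet and mu = 7 give E_7.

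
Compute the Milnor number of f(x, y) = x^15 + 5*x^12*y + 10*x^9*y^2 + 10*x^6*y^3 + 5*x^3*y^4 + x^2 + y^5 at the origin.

The Hessian of f at 0 is [[2, 0], [0, 0]] with rank 1, so corank 1. A Groebner basis of the Jacobian ideal J(f) in C{x,y} is {y^4, x}; counting standard monomials gives mu = 4. Corank 1: A-series; mu = 4 gives A_4.

4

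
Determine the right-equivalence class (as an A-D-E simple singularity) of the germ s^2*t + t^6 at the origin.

The Hessian of f at 0 has rank 0. Corank 2; j^3 = s^2*t has shape L^2 M (L != M), so D-series; mu = 7 gives D_7.

D_{7}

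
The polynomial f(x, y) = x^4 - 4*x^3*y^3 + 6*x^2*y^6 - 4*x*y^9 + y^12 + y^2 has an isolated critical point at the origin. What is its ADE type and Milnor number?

Type A3, Milnor number mu = 3.

The Hessian of f at 0 has rank 1. Corank 1: A-series; mu = 3 gives A_3.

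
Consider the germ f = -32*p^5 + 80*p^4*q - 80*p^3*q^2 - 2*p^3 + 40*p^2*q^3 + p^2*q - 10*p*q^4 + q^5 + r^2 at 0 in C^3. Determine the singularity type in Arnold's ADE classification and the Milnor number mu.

Type D_6, Milnor number mu = 6.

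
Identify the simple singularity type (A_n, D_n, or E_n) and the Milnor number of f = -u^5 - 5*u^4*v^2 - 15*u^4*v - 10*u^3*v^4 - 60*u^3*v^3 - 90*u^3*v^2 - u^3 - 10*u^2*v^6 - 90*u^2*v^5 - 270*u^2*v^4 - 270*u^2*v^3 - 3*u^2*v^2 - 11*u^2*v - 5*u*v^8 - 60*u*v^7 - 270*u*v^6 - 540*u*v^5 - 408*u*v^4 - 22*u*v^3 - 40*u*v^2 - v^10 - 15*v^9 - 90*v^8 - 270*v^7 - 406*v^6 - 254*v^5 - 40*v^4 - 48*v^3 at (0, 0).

Type D6, Milnor number mu = 6.

The Hessian of f at 0 is [[0, 0], [0, 0]] with rank 0, so corank 2. A Groebner basis of the Jacobian ideal J(f) in C{u,v} is {u^3 + 68*u^2 + 480*u*v + 832*v^2, u^2*v - 18*u^2 - 128*u*v - 224*v^2, 19*u^2/4 + u*v^2 + 34*u*v + 60*v^2, -5*u^2/4 - 9*u*v + v^3 - 16*v^2}; counting standard monomials gives mu = 6. Corank 2; j^3 = -(u + 3*v)*(u + 4*v)^2 has shape L^2 M (L != M), so D-series; mu = 6 gives D_6.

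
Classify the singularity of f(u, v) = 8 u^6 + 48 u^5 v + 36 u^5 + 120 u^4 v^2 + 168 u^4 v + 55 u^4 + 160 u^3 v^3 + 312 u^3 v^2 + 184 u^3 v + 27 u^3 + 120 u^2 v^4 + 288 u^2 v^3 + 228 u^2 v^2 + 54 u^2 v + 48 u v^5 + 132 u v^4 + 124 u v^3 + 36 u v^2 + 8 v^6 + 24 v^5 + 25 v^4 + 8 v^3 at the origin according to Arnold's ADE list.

E6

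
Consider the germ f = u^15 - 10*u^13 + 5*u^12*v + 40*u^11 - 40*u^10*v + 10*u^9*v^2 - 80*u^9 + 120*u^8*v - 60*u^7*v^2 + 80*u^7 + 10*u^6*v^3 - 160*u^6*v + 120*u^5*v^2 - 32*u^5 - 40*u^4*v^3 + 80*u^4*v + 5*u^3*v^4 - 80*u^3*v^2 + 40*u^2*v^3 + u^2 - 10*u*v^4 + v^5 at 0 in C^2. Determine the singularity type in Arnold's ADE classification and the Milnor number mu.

The Hessian of f at 0 has rank 1. Corank 1: A-series; mu = 4 gives A_4.

Type A_{4}, Milnor number mu = 4.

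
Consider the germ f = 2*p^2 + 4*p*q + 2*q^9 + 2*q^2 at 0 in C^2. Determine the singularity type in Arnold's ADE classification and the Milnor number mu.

Type A8, Milnor number mu = 8.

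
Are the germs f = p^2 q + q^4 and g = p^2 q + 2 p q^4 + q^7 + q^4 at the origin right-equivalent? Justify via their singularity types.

Yes.

The Hessian of f at 0 is [[0, 0], [0, 0]] with rank 0, so corank 2. A Groebner basis of the Jacobian ideal J(f) in C{p,q} is {p^3, p^2/4 + q^3, p*q}; counting standard monomials gives mu = 5. Corank 2; j^3 = p^2*q has shape L^2 M (L != M), so D-series; mu = 5 gives D_5. The Hessian of g at 0 is [[0, 0], [0, 0]] with rank 0, so corank 2. A Groebner basis of the Jacobian ideal J(g) in C{p,q} is {p^3, p^2/4 + q^3, p*q}; counting standard monomials gives mu = 5. Corank 2; j^3 = p^2*q has shape L^2 M (L != M), so D-series; mu = 5 gives D_5. Both have type D_5, hence right-equivalent.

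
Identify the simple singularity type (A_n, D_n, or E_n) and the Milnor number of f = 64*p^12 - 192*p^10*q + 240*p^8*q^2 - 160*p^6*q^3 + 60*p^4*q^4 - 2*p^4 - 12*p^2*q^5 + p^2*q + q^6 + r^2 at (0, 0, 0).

The Hessian of f at 0 has rank 1. Corank 2; j^3 = p^2*q has shape L^2 M (L != M), so D-series; mu = 7 gives D_7.

Type D_7, Milnor number mu = 7.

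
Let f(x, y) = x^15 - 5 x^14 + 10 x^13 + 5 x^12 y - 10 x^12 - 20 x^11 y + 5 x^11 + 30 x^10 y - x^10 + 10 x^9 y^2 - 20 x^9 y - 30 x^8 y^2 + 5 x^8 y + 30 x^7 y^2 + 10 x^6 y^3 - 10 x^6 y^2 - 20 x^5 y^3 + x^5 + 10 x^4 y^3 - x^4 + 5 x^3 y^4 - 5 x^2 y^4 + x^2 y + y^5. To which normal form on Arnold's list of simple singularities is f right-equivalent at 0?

D_{6}

The Hessian of f at 0 is [[0, 0], [0, 0]] with rank 0, so corank 2. A Groebner basis of the Jacobian ideal J(f) in C{x,y} is {x^2/5 + y^4, x^3, x*y}; counting standard monomials gives mu = 6. Corank 2; j^3 = x^2*y has shape L^2 M (L != M), so D-series; mu = 6 gives D_6.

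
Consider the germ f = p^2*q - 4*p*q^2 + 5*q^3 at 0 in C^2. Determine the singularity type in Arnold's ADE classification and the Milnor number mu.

The Hessian of f at 0 is [[0, 0], [0, 0]] with rank 0, so corank 2. A Groebner basis of the Jacobian ideal J(f) in C{p,q} is {q^3, p^2 - q^2, p*q - 2*q^2}; counting standard monomials gives mu = 4. Corank 2; j^3 = q*(p^2 - 4*p*q + 5*q^2) splits into three distinct lines over C (the quadratic factor has nonzero discriminant), so D_4.

Type D_4, Milnor number mu = 4.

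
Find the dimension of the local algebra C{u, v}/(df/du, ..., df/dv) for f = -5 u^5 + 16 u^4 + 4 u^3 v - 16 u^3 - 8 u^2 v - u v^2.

6

The Hessian of f at 0 is [[0, 0], [0, 0]] with rank 0, so corank 2. A Groebner basis of the Jacobian ideal J(f) in C{u,v} is {u^3 - 2*u^2 - u*v/2, u^2*v + 40*u^2 + 18*u*v + 2*v^2, -288*u^2 + u*v^2 - 136*u*v - 16*v^2, 1664*u^2 + 800*u*v + v^3 + 96*v^2}; counting standard monomials gives mu = 6. Corank 2; j^3 = -u*(4*u + v)^2 has shape L^2 M (L != M), so D-series; mu = 6 gives D_6.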